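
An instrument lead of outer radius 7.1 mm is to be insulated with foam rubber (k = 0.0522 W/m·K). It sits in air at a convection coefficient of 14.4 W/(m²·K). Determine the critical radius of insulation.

r_cr ≈ 3.62 mm

For a cylinder r_cr = k/h = 0.0522/14.4
r_cr = 3.62 mm; since the bare radius (7.1 mm) is above r_cr, any added insulation will reduce heat loss.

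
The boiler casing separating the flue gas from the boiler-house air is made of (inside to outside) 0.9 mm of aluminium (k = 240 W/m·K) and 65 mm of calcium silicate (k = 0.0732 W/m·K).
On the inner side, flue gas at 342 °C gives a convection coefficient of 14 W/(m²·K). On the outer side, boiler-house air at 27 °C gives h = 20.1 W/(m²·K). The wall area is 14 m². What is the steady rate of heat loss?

Series thermal resistances:
R_inner film = 1/(h_i·A) = 1/(14×14) = 0.005102 K/W
R_aluminium = L/(kA) = 0.0009/(240×14) = 2.679×10^-7 K/W
R_calcium silicate = L/(kA) = 0.065/(0.0732×14) = 0.06343 K/W
R_outer film = 1/(h_o·A) = 1/(20.1×14) = 0.003554 K/W
R_total = 0.07208 K/W
Q = ΔT / R_total = 315 / 0.07208

Q ≈ 4370 W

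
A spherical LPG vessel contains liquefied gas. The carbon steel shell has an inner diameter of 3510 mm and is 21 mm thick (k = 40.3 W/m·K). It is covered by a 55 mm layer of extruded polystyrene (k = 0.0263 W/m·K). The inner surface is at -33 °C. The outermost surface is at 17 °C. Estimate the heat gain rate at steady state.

Q ≈ 977 W

Spherical conduction: R = (1/r_in − 1/r_out)/(4πk) per layer; series-sum.
R_carbon steel shell = (1/1.755 − 1/1.776)/(4π×40.3) = 1.33×10^-5 K/W
R_extruded polystyrene = (1/1.776 − 1/1.831)/(4π×0.0263) = 0.05118 K/W
R_total = 0.05119 K/W
Q = ΔT/R_total = 50/0.05119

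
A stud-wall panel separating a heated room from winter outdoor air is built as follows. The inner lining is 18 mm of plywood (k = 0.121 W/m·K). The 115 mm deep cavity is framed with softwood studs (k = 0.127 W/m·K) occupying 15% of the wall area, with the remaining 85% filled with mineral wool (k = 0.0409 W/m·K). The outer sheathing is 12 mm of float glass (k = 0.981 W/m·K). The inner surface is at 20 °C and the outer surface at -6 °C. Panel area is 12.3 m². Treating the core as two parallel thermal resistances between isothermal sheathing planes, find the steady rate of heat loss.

Q ≈ 139 W

Sheathing layers in series; stud and cavity paths in parallel between them.
R_inner = 0.018/(0.121×12.3) = 0.01209 K/W
R_stud  = 0.115/(0.127×0.15×12.3) = 0.4908 K/W
R_cav   = 0.115/(0.0409×0.85×12.3) = 0.2689 K/W
1/R_core = 1/R_stud + 1/R_cav → R_core = 0.1737 K/W
R_outer = 0.012/(0.981×12.3) = 9.945×10^-4 K/W
R_total = 0.1868 K/W
Q = ΔT/R_total = 26/0.1868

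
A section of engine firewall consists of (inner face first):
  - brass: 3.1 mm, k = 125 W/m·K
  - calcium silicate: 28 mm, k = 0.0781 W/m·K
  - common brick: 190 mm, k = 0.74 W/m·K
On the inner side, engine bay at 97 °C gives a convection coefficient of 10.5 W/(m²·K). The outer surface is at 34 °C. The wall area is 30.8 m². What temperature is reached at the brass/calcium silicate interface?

T ≈ 88.6 °C

Model the wall as resistances in series:
R_inner film = 1/(h_i·A) = 1/(10.5×30.8) = 0.003092 K/W
R_brass = L/(kA) = 0.0031/(125×30.8) = 8.052×10^-7 K/W
R_calcium silicate = L/(kA) = 0.028/(0.0781×30.8) = 0.01164 K/W
R_common brick = L/(kA) = 0.19/(0.74×30.8) = 0.008336 K/W
R_total = 0.02307 K/W;  Q = ΔT/R_total = 63/0.02307 = 2731 W
T_interface = T_inner − Q·ΣR(inner→interface) = 97 − 2730×0.003093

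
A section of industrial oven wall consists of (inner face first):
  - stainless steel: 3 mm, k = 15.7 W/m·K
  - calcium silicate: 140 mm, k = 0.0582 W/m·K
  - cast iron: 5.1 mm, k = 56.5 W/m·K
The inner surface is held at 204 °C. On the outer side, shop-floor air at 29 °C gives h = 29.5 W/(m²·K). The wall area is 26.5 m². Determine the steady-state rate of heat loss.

Thermal resistances in series:
R_stainless steel = L/(kA) = 0.003/(15.7×26.5) = 7.211×10^-6 K/W
R_calcium silicate = L/(kA) = 0.14/(0.0582×26.5) = 0.09077 K/W
R_cast iron = L/(kA) = 0.0051/(56.5×26.5) = 3.406×10^-6 K/W
R_outer film = 1/(h_o·A) = 1/(29.5×26.5) = 0.001279 K/W
R_total = 0.09206 K/W
Q = ΔT / R_total = 175 / 0.09206

Q ≈ 1900 W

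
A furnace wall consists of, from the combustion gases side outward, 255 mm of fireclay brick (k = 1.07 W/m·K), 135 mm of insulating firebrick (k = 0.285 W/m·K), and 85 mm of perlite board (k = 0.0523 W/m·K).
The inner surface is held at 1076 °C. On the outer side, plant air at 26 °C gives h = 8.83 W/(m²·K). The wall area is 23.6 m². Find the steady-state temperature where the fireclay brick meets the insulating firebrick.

T ≈ 974 °C

Treating each layer as a thermal resistance in series:
R_fireclay brick = L/(kA) = 0.255/(1.07×23.6) = 0.0101 K/W
R_insulating firebrick = L/(kA) = 0.135/(0.285×23.6) = 0.02007 K/W
R_perlite board = L/(kA) = 0.085/(0.0523×23.6) = 0.06887 K/W
R_outer film = 1/(h_o·A) = 1/(8.83×23.6) = 0.004799 K/W
R_total = 0.1038 K/W;  Q = ΔT/R_total = 1050/0.1038 = 10110 W
T_interface = T_inner − Q·ΣR(inner→interface) = 1076 − 10100×0.0101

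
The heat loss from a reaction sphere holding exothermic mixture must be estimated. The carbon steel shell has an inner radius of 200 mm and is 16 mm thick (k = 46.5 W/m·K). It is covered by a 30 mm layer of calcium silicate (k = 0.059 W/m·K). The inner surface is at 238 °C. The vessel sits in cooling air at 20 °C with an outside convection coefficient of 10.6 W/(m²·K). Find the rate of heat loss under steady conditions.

Radial (spherical) resistances in series:
R_carbon steel shell = (1/0.2 − 1/0.216)/(4π×46.5) = 6.338×10^-4 K/W
R_calcium silicate = (1/0.216 − 1/0.246)/(4π×0.059) = 0.7615 K/W
R_outer film = 1/(h·4πr_o²) = 1/(10.6×4π×0.246²) = 0.1241 K/W
R_total = 0.8862 K/W
Q = ΔT/R_total = 218/0.8862

Q ≈ 246 W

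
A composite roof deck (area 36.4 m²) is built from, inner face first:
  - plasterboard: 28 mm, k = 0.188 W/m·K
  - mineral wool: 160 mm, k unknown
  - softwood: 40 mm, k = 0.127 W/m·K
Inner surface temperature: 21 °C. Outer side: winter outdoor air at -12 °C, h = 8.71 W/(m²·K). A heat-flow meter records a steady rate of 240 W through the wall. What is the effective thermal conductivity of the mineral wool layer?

Thermal resistances in series:
R_plasterboard = L/(kA) = 0.028/(0.188×36.4) = 0.004092 K/W
R_softwood = L/(kA) = 0.04/(0.127×36.4) = 0.008653 K/W
R_outer film = 1/(h_o·A) = 1/(8.71×36.4) = 0.003154 K/W
Sum of known resistances R_other = 0.0159 K/W
Total R = ΔT/Q = 33/240 = 0.1375 K/W
R_mineral wool = R_total − R_other = 0.1216 K/W
k = L/(R·A) = 0.16/(0.1216×36.4)

k ≈ 0.0361 W/(m·K)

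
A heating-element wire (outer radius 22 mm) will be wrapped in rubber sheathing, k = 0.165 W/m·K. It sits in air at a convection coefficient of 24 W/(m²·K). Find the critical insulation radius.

For a cylinder r_cr = k/h = 0.165/24
r_cr = 6.88 mm; since the bare radius (22 mm) is above r_cr, any added insulation will reduce heat loss.

r_cr ≈ 6.88 mm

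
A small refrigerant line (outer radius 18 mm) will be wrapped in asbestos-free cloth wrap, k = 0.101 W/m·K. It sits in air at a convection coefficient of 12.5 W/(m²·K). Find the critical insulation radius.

r_cr ≈ 8.08 mm

For a cylinder r_cr = k/h = 0.101/12.5
r_cr = 8.08 mm; since the bare radius (18 mm) is above r_cr, any added insulation will reduce heat loss.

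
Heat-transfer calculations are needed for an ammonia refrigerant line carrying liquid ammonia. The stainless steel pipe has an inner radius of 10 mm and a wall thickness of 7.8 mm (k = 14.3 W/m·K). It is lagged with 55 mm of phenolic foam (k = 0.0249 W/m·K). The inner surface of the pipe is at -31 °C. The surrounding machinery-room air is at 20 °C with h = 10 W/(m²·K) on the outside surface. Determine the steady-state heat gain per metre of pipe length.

q′ ≈ 5.53 W/m

Cylindrical conduction, so R = ln(r₂/r₁)/(2πkL) per layer, in series:
R_stainless steel pipe wall = ln(17.8/10)/(2π×14.3×1) = 0.006418 K/W
R_phenolic foam = ln(72.8/17.8)/(2π×0.0249×1) = 9.003 K/W
R_outer film = 1/(h_o·2πr_oL) = 1/(10×2π×0.0728×1) = 0.2186 K/W
R_total = 9.228 K/W
Q = ΔT/R_total = 51/9.228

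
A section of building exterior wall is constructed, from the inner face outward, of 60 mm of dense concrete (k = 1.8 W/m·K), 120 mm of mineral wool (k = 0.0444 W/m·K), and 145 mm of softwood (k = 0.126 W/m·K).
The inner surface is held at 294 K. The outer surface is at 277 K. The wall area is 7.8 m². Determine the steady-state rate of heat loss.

Treating each layer as a thermal resistance in series:
R_dense concrete = L/(kA) = 0.06/(1.8×7.8) = 0.004274 K/W
R_mineral wool = L/(kA) = 0.12/(0.0444×7.8) = 0.3465 K/W
R_softwood = L/(kA) = 0.145/(0.126×7.8) = 0.1475 K/W
R_total = 0.4983 K/W
Q = ΔT / R_total = 17 / 0.4983

Q ≈ 34.1 W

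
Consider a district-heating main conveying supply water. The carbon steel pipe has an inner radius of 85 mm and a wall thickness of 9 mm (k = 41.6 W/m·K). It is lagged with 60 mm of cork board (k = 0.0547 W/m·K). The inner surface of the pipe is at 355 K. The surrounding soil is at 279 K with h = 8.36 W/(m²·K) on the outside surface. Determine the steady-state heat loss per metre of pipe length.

For a radial system each layer contributes R = ln(r_out/r_in)/(2πkL); films add R = 1/(hA).
R_carbon steel pipe wall = ln(94/85)/(2π×41.6×1) = 3.85×10^-4 K/W
R_cork board = ln(154/94)/(2π×0.0547×1) = 1.436 K/W
R_outer film = 1/(h_o·2πr_oL) = 1/(8.36×2π×0.154×1) = 0.1236 K/W
R_total = 1.56 K/W
Q = ΔT/R_total = 76/1.56

q′ ≈ 48.7 W/m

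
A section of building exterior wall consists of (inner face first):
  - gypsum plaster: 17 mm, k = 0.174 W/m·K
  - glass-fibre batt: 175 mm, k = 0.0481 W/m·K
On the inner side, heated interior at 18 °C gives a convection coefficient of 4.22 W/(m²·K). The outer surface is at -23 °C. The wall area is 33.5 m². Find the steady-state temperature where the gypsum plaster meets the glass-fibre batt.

T ≈ 14.5 °C

Model the wall as resistances in series:
R_inner film = 1/(h_i·A) = 1/(4.22×33.5) = 0.007074 K/W
R_gypsum plaster = L/(kA) = 0.017/(0.174×33.5) = 0.002916 K/W
R_glass-fibre batt = L/(kA) = 0.175/(0.0481×33.5) = 0.1086 K/W
R_total = 0.1186 K/W;  Q = ΔT/R_total = 41/0.1186 = 345.7 W
T_interface = T_inner − Q·ΣR(inner→interface) = 18 − 346×0.00999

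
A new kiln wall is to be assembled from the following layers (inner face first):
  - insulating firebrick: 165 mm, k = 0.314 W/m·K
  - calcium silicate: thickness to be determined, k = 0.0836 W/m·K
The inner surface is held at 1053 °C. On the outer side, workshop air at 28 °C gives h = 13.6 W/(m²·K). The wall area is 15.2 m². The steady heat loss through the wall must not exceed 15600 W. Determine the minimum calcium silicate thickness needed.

Model the wall as resistances in series:
R_insulating firebrick = L/(kA) = 0.165/(0.314×15.2) = 0.03457 K/W
R_outer film = 1/(h_o·A) = 1/(13.6×15.2) = 0.004837 K/W
Sum of the known resistances R_other = 0.03941 K/W
Required total resistance R_tot = ΔT/Q_allow = 1025/15600 = 0.06571 K/W
R_calcium silicate = R_tot − R_other = 0.0263 K/W
L = R·k·A = 0.0263×0.0836×15.2

L ≈ 33.4 mm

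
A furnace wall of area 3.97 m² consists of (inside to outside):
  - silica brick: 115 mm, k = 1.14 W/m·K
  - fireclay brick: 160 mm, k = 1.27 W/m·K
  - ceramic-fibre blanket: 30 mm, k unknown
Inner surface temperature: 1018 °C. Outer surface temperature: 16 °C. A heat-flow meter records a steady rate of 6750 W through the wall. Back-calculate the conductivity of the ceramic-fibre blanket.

Series thermal resistances:
R_silica brick = L/(kA) = 0.115/(1.14×3.97) = 0.02541 K/W
R_fireclay brick = L/(kA) = 0.16/(1.27×3.97) = 0.03173 K/W
Sum of known resistances R_other = 0.05714 K/W
Total R = ΔT/Q = 1002/6750 = 0.1484 K/W
R_ceramic-fibre blanket = R_total − R_other = 0.0913 K/W
k = L/(R·A) = 0.03/(0.0913×3.97)

k ≈ 0.0828 W/(m·K)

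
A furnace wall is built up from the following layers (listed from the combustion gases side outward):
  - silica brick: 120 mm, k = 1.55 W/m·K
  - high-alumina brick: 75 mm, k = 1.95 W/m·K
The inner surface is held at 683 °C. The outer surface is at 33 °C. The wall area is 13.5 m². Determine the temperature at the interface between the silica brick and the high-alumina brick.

T ≈ 249 °C

Treating each layer as a thermal resistance in series:
R_silica brick = L/(kA) = 0.12/(1.55×13.5) = 0.005735 K/W
R_high-alumina brick = L/(kA) = 0.075/(1.95×13.5) = 0.002849 K/W
R_total = 0.008584 K/W;  Q = ΔT/R_total = 650/0.008584 = 75720 W
T_interface = T_inner − Q·ΣR(inner→interface) = 683 − 75700×0.005735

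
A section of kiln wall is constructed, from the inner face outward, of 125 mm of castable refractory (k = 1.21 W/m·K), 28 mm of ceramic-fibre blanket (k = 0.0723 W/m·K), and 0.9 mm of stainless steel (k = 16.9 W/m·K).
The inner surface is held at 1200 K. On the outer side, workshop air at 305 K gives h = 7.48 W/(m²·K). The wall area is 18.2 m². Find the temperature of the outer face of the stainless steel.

T ≈ 497 K

Thermal resistances in series:
R_castable refractory = L/(kA) = 0.125/(1.21×18.2) = 0.005676 K/W
R_ceramic-fibre blanket = L/(kA) = 0.028/(0.0723×18.2) = 0.02128 K/W
R_stainless steel = L/(kA) = 0.0009/(16.9×18.2) = 2.926×10^-6 K/W
R_outer film = 1/(h_o·A) = 1/(7.48×18.2) = 0.007346 K/W
R_total = 0.0343 K/W;  Q = ΔT/R_total = 895/0.0343 = 26090 W
T_interface = T_inner − Q·ΣR(inner→interface) = 1200 − 26100×0.02696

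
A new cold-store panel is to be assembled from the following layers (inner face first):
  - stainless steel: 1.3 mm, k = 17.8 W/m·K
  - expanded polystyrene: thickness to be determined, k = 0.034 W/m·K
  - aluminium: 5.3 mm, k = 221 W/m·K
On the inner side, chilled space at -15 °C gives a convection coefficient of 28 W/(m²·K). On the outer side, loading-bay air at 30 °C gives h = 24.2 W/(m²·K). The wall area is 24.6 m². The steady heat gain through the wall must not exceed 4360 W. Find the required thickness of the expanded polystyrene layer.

Using the resistance-network approach (series):
R_inner film = 1/(h_i·A) = 1/(28×24.6) = 0.001452 K/W
R_stainless steel = L/(kA) = 0.0013/(17.8×24.6) = 2.969×10^-6 K/W
R_aluminium = L/(kA) = 0.0053/(221×24.6) = 9.749×10^-7 K/W
R_outer film = 1/(h_o·A) = 1/(24.2×24.6) = 0.00168 K/W
Sum of the known resistances R_other = 0.003136 K/W
Required total resistance R_tot = ΔT/Q_allow = 45/4360 = 0.01032 K/W
R_expanded polystyrene = R_tot − R_other = 0.007186 K/W
L = R·k·A = 0.007186×0.034×24.6

L ≈ 6.01 mm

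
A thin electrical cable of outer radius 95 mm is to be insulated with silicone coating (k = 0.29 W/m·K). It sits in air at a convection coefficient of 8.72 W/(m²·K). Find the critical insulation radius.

r_cr ≈ 33.3 mm

For a cylinder r_cr = k/h = 0.29/8.72
r_cr = 33.3 mm; since the bare radius (95 mm) is above r_cr, any added insulation will reduce heat loss.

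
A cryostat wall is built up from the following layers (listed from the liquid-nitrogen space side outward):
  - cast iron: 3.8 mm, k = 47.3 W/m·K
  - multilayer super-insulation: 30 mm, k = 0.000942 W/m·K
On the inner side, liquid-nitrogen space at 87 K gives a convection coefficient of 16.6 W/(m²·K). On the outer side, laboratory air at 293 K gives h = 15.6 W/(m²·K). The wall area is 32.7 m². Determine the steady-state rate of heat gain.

Model the wall as resistances in series:
R_inner film = 1/(h_i·A) = 1/(16.6×32.7) = 0.001842 K/W
R_cast iron = L/(kA) = 0.0038/(47.3×32.7) = 2.457×10^-6 K/W
R_multilayer super-insulation = L/(kA) = 0.03/(0.000942×32.7) = 0.9739 K/W
R_outer film = 1/(h_o·A) = 1/(15.6×32.7) = 0.00196 K/W
R_total = 0.9777 K/W
Q = ΔT / R_total = 206 / 0.9777

Q ≈ 211 W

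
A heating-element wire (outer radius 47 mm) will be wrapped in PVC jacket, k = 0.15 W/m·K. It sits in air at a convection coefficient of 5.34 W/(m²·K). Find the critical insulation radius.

r_cr ≈ 28.1 mm

For a cylinder r_cr = k/h = 0.15/5.34
r_cr = 28.1 mm; since the bare radius (47 mm) is above r_cr, any added insulation will reduce heat loss.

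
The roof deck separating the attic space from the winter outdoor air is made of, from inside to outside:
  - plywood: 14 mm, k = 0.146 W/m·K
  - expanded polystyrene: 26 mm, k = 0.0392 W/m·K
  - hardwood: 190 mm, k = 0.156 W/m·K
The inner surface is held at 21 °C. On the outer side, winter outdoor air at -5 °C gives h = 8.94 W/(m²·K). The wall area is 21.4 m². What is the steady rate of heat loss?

Q ≈ 266 W

Model the wall as resistances in series:
R_plywood = L/(kA) = 0.014/(0.146×21.4) = 0.004481 K/W
R_expanded polystyrene = L/(kA) = 0.026/(0.0392×21.4) = 0.03099 K/W
R_hardwood = L/(kA) = 0.19/(0.156×21.4) = 0.05691 K/W
R_outer film = 1/(h_o·A) = 1/(8.94×21.4) = 0.005227 K/W
R_total = 0.09762 K/W
Q = ΔT / R_total = 26 / 0.09762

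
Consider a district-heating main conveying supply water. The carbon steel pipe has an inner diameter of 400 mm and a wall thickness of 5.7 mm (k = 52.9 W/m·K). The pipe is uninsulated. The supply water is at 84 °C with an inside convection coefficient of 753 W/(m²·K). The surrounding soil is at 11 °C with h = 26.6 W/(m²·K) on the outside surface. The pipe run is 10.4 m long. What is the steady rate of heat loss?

Cylindrical conduction, so R = ln(r₂/r₁)/(2πkL) per layer, in series:
R_inner film = 1/(h_i·2πr₁L) = 1/(753×2π×0.2×10.4) = 1.016×10^-4 K/W
R_carbon steel pipe wall = ln(205.7/200)/(2π×52.9×10.4) = 8.129×10^-6 K/W
R_outer film = 1/(h_o·2πr_oL) = 1/(26.6×2π×0.2057×10.4) = 0.002797 K/W
R_total = 0.002907 K/W
Q = ΔT/R_total = 73/0.002907

Q ≈ 25100 W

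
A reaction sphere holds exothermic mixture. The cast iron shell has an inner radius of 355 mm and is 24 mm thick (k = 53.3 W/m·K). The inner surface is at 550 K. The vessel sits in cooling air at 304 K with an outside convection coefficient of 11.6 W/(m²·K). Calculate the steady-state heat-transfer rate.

Spherical conduction: R = (1/r_in − 1/r_out)/(4πk) per layer; series-sum.
R_cast iron shell = (1/0.355 − 1/0.379)/(4π×53.3) = 2.663×10^-4 K/W
R_outer film = 1/(h·4πr_o²) = 1/(11.6×4π×0.379²) = 0.04776 K/W
R_total = 0.04803 K/W
Q = ΔT/R_total = 246/0.04803

Q ≈ 5120 W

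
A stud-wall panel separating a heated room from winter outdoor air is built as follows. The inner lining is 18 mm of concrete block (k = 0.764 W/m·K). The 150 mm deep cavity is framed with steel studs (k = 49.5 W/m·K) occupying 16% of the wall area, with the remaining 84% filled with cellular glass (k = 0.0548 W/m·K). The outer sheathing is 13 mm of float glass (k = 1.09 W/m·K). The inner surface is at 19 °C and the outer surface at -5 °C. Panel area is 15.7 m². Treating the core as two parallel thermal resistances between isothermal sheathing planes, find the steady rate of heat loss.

Sheathing layers in series; stud and cavity paths in parallel between them.
R_inner = 0.018/(0.764×15.7) = 0.001501 K/W
R_stud  = 0.15/(49.5×0.16×15.7) = 0.001206 K/W
R_cav   = 0.15/(0.0548×0.84×15.7) = 0.2076 K/W
1/R_core = 1/R_stud + 1/R_cav → R_core = 0.001199 K/W
R_outer = 0.013/(1.09×15.7) = 7.597×10^-4 K/W
R_total = 0.00346 K/W
Q = ΔT/R_total = 24/0.00346

Q ≈ 6940 W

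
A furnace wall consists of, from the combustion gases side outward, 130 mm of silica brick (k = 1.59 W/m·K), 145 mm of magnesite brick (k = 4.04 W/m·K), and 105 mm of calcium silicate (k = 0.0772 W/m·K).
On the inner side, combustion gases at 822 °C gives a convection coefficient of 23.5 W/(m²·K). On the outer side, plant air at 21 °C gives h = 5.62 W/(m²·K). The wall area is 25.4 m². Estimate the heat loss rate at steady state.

Series thermal resistances:
R_inner film = 1/(h_i·A) = 1/(23.5×25.4) = 0.001675 K/W
R_silica brick = L/(kA) = 0.13/(1.59×25.4) = 0.003219 K/W
R_magnesite brick = L/(kA) = 0.145/(4.04×25.4) = 0.001413 K/W
R_calcium silicate = L/(kA) = 0.105/(0.0772×25.4) = 0.05355 K/W
R_outer film = 1/(h_o·A) = 1/(5.62×25.4) = 0.007005 K/W
R_total = 0.06686 K/W
Q = ΔT / R_total = 801 / 0.06686

Q ≈ 12000 W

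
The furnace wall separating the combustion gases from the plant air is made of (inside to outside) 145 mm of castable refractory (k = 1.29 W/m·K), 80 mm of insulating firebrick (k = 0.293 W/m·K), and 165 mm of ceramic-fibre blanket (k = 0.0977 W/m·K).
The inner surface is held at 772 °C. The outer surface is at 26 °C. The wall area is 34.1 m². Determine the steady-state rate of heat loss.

Using the resistance-network approach (series):
R_castable refractory = L/(kA) = 0.145/(1.29×34.1) = 0.003296 K/W
R_insulating firebrick = L/(kA) = 0.08/(0.293×34.1) = 0.008007 K/W
R_ceramic-fibre blanket = L/(kA) = 0.165/(0.0977×34.1) = 0.04953 K/W
R_total = 0.06083 K/W
Q = ΔT / R_total = 746 / 0.06083

Q ≈ 12300 W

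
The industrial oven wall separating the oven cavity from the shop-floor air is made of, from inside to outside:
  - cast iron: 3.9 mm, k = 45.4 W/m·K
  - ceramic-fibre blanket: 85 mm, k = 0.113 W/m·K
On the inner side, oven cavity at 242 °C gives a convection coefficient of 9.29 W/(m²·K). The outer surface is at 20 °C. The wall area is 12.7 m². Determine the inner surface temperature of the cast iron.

Using the resistance-network approach (series):
R_inner film = 1/(h_i·A) = 1/(9.29×12.7) = 0.008476 K/W
R_cast iron = L/(kA) = 0.0039/(45.4×12.7) = 6.764×10^-6 K/W
R_ceramic-fibre blanket = L/(kA) = 0.085/(0.113×12.7) = 0.05923 K/W
R_total = 0.06771 K/W;  Q = ΔT/R_total = 222/0.06771 = 3279 W
T_interface = T_inner − Q·ΣR(inner→interface) = 242 − 3280×0.008476

T ≈ 214 °C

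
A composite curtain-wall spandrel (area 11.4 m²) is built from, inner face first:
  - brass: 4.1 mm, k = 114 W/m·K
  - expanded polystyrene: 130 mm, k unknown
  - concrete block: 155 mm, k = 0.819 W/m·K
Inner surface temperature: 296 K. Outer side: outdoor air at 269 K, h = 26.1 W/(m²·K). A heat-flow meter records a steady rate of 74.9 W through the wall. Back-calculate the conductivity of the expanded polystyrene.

k ≈ 0.0335 W/(m·K)

Model the wall as resistances in series:
R_brass = L/(kA) = 0.0041/(114×11.4) = 3.155×10^-6 K/W
R_concrete block = L/(kA) = 0.155/(0.819×11.4) = 0.0166 K/W
R_outer film = 1/(h_o·A) = 1/(26.1×11.4) = 0.003361 K/W
Sum of known resistances R_other = 0.01997 K/W
Total R = ΔT/Q = 27/74.9 = 0.3605 K/W
R_expanded polystyrene = R_total − R_other = 0.3405 K/W
k = L/(R·A) = 0.13/(0.3405×11.4)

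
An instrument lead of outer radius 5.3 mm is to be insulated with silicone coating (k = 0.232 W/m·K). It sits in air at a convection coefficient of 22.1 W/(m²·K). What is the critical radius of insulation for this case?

For a cylinder r_cr = k/h = 0.232/22.1
r_cr = 10.5 mm; since the bare radius (5.3 mm) is below r_cr, adding a thin layer of insulation will *increase* heat loss.

r_cr ≈ 10.5 mm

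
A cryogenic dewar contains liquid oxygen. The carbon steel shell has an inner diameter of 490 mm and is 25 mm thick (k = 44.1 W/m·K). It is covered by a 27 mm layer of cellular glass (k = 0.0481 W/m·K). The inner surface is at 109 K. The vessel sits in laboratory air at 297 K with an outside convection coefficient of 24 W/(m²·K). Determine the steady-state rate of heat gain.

For a spherical shell R = (1/r₁ − 1/r₂)/(4πk); film R = 1/(h·4πr²). In series:
R_carbon steel shell = (1/0.245 − 1/0.27)/(4π×44.1) = 6.82×10^-4 K/W
R_cellular glass = (1/0.27 − 1/0.297)/(4π×0.0481) = 0.557 K/W
R_outer film = 1/(h·4πr_o²) = 1/(24×4π×0.297²) = 0.03759 K/W
R_total = 0.5953 K/W
Q = ΔT/R_total = 188/0.5953

Q ≈ 316 W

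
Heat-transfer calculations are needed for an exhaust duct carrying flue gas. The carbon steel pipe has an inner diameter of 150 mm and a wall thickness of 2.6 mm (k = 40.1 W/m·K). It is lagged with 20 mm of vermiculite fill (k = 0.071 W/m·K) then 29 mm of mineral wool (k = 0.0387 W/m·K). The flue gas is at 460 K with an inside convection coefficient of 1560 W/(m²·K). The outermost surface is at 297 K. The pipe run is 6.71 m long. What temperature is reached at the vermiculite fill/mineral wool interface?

Cylindrical conduction, so R = ln(r₂/r₁)/(2πkL) per layer, in series:
R_inner film = 1/(h_i·2πr₁L) = 1/(1560×2π×0.075×6.71) = 2.027×10^-4 K/W
R_carbon steel pipe wall = ln(77.6/75)/(2π×40.1×6.71) = 2.016×10^-5 K/W
R_vermiculite fill = ln(97.6/77.6)/(2π×0.071×6.71) = 0.07661 K/W
R_mineral wool = ln(126.6/97.6)/(2π×0.0387×6.71) = 0.1594 K/W
R_total = 0.2363 K/W
Q = ΔT/R_total = 163/0.2363
Q = 690 W
T_interface = T_inner − Q·ΣR(inner→interface) = 460 − 690×0.07683

T ≈ 407 K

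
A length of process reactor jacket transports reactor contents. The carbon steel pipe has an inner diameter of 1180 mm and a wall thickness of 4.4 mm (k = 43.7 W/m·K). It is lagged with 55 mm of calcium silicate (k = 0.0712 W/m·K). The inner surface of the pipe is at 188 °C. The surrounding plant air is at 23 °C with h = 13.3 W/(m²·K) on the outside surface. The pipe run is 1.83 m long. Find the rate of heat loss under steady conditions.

Q ≈ 1400 W

Per-layer cylindrical resistances, series-summed:
R_carbon steel pipe wall = ln(594.4/590)/(2π×43.7×1.83) = 1.479×10^-5 K/W
R_calcium silicate = ln(649.4/594.4)/(2π×0.0712×1.83) = 0.1081 K/W
R_outer film = 1/(h_o·2πr_oL) = 1/(13.3×2π×0.6494×1.83) = 0.01007 K/W
R_total = 0.1182 K/W
Q = ΔT/R_total = 165/0.1182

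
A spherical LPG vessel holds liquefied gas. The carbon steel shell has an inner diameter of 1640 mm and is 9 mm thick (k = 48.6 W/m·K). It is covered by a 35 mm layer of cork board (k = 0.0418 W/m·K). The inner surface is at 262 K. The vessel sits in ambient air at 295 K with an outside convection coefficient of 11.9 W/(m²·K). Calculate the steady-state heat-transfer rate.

Q ≈ 324 W

Spherical conduction: R = (1/r_in − 1/r_out)/(4πk) per layer; series-sum.
R_carbon steel shell = (1/0.82 − 1/0.829)/(4π×48.6) = 2.168×10^-5 K/W
R_cork board = (1/0.829 − 1/0.864)/(4π×0.0418) = 0.09303 K/W
R_outer film = 1/(h·4πr_o²) = 1/(11.9×4π×0.864²) = 0.008958 K/W
R_total = 0.102 K/W
Q = ΔT/R_total = 33/0.102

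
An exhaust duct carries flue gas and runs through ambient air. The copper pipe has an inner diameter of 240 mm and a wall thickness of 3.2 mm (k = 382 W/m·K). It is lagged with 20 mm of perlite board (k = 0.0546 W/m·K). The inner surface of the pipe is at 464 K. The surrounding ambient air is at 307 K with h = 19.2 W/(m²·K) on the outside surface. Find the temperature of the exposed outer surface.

T ≈ 325 K

For a radial system each layer contributes R = ln(r_out/r_in)/(2πkL); films add R = 1/(hA).
R_copper pipe wall = ln(123.2/120)/(2π×382×1) = 1.096×10^-5 K/W
R_perlite board = ln(143.2/123.2)/(2π×0.0546×1) = 0.4385 K/W
R_outer film = 1/(h_o·2πr_oL) = 1/(19.2×2π×0.1432×1) = 0.05789 K/W
R_total = 0.4964 K/W
Q = ΔT/R_total = 157/0.4964
Q = 316 W/m
T_interface = T_inner − Q·ΣR(inner→interface) = 464 − 316×0.4385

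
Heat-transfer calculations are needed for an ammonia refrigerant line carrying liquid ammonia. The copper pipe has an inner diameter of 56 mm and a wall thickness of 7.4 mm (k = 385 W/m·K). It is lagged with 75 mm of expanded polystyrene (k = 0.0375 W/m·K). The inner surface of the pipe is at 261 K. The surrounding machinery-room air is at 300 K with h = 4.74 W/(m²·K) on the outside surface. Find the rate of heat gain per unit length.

q′ ≈ 7.6 W/m

Cylindrical conduction, so R = ln(r₂/r₁)/(2πkL) per layer, in series:
R_copper pipe wall = ln(35.4/28)/(2π×385×1) = 9.694×10^-5 K/W
R_expanded polystyrene = ln(110.4/35.4)/(2π×0.0375×1) = 4.827 K/W
R_outer film = 1/(h_o·2πr_oL) = 1/(4.74×2π×0.1104×1) = 0.3041 K/W
R_total = 5.132 K/W
Q = ΔT/R_total = 39/5.132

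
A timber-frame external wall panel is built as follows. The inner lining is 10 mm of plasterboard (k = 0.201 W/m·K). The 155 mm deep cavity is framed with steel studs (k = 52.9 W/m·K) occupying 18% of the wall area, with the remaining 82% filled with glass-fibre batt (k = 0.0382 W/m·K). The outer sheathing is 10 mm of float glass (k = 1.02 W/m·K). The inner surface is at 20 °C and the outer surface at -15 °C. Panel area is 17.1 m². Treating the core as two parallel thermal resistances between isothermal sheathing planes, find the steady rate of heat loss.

Sheathing layers in series; stud and cavity paths in parallel between them.
R_inner = 0.01/(0.201×17.1) = 0.002909 K/W
R_stud  = 0.155/(52.9×0.18×17.1) = 9.519×10^-4 K/W
R_cav   = 0.155/(0.0382×0.82×17.1) = 0.2894 K/W
1/R_core = 1/R_stud + 1/R_cav → R_core = 9.488×10^-4 K/W
R_outer = 0.01/(1.02×17.1) = 5.733×10^-4 K/W
R_total = 0.004432 K/W
Q = ΔT/R_total = 35/0.004432

Q ≈ 7900 W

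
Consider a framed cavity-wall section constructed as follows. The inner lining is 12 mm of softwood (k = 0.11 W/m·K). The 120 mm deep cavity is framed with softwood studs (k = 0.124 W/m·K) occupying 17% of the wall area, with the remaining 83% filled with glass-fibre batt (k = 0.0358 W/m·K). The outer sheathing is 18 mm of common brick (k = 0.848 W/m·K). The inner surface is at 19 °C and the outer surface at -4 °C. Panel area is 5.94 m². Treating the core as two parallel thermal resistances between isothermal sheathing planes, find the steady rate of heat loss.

Q ≈ 54.8 W

Sheathing layers in series; stud and cavity paths in parallel between them.
R_inner = 0.012/(0.11×5.94) = 0.01837 K/W
R_stud  = 0.12/(0.124×0.17×5.94) = 0.9584 K/W
R_cav   = 0.12/(0.0358×0.83×5.94) = 0.6799 K/W
1/R_core = 1/R_stud + 1/R_cav → R_core = 0.3977 K/W
R_outer = 0.018/(0.848×5.94) = 0.003573 K/W
R_total = 0.4197 K/W
Q = ΔT/R_total = 23/0.4197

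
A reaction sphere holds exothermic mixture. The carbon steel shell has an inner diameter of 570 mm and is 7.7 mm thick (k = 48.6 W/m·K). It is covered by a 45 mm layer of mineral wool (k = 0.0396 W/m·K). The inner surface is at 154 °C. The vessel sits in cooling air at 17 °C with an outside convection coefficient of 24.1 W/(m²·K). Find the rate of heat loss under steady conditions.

Spherical conduction: R = (1/r_in − 1/r_out)/(4πk) per layer; series-sum.
R_carbon steel shell = (1/0.285 − 1/0.2927)/(4π×48.6) = 1.511×10^-4 K/W
R_mineral wool = (1/0.2927 − 1/0.3377)/(4π×0.0396) = 0.9149 K/W
R_outer film = 1/(h·4πr_o²) = 1/(24.1×4π×0.3377²) = 0.02895 K/W
R_total = 0.944 K/W
Q = ΔT/R_total = 137/0.944

Q ≈ 145 W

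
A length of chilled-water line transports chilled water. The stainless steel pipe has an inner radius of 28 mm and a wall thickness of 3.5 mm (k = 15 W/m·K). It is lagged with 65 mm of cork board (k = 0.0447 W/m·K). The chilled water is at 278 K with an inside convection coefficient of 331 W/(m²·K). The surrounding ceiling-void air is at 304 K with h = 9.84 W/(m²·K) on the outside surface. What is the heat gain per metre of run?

q′ ≈ 6.23 W/m

Radial resistances (cylindrical: R_cond = ln(r_o/r_i)/(2πkL), R_conv = 1/(h·2πrL)):
R_inner film = 1/(h_i·2πr₁L) = 1/(331×2π×0.028×1) = 0.01717 K/W
R_stainless steel pipe wall = ln(31.5/28)/(2π×15×1) = 0.00125 K/W
R_cork board = ln(96.5/31.5)/(2π×0.0447×1) = 3.986 K/W
R_outer film = 1/(h_o·2πr_oL) = 1/(9.84×2π×0.0965×1) = 0.1676 K/W
R_total = 4.172 K/W
Q = ΔT/R_total = 26/4.172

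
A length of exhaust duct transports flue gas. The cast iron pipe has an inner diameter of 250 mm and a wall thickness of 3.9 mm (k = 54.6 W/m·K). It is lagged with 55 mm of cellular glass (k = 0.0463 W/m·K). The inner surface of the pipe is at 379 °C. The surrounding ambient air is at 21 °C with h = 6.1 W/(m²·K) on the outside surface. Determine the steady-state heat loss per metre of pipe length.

For a radial system each layer contributes R = ln(r_out/r_in)/(2πkL); films add R = 1/(hA).
R_cast iron pipe wall = ln(128.9/125)/(2π×54.6×1) = 8.956×10^-5 K/W
R_cellular glass = ln(183.9/128.9)/(2π×0.0463×1) = 1.222 K/W
R_outer film = 1/(h_o·2πr_oL) = 1/(6.1×2π×0.1839×1) = 0.1419 K/W
R_total = 1.363 K/W
Q = ΔT/R_total = 358/1.363

q′ ≈ 263 W/m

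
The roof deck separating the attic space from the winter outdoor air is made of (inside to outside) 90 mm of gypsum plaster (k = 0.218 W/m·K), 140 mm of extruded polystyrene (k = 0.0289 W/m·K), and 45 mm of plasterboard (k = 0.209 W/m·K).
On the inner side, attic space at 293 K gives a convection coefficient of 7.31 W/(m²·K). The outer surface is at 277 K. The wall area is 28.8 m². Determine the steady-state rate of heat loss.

Q ≈ 82.2 W

Model the wall as resistances in series:
R_inner film = 1/(h_i·A) = 1/(7.31×28.8) = 0.00475 K/W
R_gypsum plaster = L/(kA) = 0.09/(0.218×28.8) = 0.01433 K/W
R_extruded polystyrene = L/(kA) = 0.14/(0.0289×28.8) = 0.1682 K/W
R_plasterboard = L/(kA) = 0.045/(0.209×28.8) = 0.007476 K/W
R_total = 0.1948 K/W
Q = ΔT / R_total = 16 / 0.1948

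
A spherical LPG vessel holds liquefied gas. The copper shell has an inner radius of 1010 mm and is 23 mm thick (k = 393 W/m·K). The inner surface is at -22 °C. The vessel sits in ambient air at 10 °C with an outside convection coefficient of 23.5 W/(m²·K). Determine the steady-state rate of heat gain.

For a spherical shell R = (1/r₁ − 1/r₂)/(4πk); film R = 1/(h·4πr²). In series:
R_copper shell = (1/1.01 − 1/1.033)/(4π×393) = 4.464×10^-6 K/W
R_outer film = 1/(h·4πr_o²) = 1/(23.5×4π×1.033²) = 0.003173 K/W
R_total = 0.003178 K/W
Q = ΔT/R_total = 32/0.003178

Q ≈ 10100 W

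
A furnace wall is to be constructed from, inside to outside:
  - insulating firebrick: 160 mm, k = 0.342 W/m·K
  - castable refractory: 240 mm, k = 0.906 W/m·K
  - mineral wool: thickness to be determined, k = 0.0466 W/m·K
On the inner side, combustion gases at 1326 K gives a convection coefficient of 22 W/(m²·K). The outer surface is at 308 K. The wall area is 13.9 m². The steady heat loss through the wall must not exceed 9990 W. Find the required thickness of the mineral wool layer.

L ≈ 29.7 mm

Model the wall as resistances in series:
R_inner film = 1/(h_i·A) = 1/(22×13.9) = 0.00327 K/W
R_insulating firebrick = L/(kA) = 0.16/(0.342×13.9) = 0.03366 K/W
R_castable refractory = L/(kA) = 0.24/(0.906×13.9) = 0.01906 K/W
Sum of the known resistances R_other = 0.05598 K/W
Required total resistance R_tot = ΔT/Q_allow = 1018/9990 = 0.1019 K/W
R_mineral wool = R_tot − R_other = 0.04592 K/W
L = R·k·A = 0.04592×0.0466×13.9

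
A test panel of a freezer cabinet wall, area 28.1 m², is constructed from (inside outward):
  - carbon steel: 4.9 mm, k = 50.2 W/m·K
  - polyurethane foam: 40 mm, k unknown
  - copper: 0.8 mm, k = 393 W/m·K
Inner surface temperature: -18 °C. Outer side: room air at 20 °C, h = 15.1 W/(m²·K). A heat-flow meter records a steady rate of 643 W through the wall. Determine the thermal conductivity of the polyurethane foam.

k ≈ 0.0251 W/(m·K)

Thermal resistances in series:
R_carbon steel = L/(kA) = 0.0049/(50.2×28.1) = 3.474×10^-6 K/W
R_copper = L/(kA) = 0.0008/(393×28.1) = 7.244×10^-8 K/W
R_outer film = 1/(h_o·A) = 1/(15.1×28.1) = 0.002357 K/W
Sum of known resistances R_other = 0.00236 K/W
Total R = ΔT/Q = 38/643 = 0.0591 K/W
R_polyurethane foam = R_total − R_other = 0.05674 K/W
k = L/(R·A) = 0.04/(0.05674×28.1)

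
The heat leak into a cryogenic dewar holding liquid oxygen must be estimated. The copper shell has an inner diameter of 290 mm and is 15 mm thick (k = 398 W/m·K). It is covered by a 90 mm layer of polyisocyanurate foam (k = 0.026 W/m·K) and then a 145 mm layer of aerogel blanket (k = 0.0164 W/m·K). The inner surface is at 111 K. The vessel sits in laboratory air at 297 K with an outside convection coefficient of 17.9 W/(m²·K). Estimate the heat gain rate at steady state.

Q ≈ 13.2 W

Each spherical layer contributes R = (1/r_i − 1/r_o)/(4πk):
R_copper shell = (1/0.145 − 1/0.16)/(4π×398) = 1.293×10^-4 K/W
R_polyisocyanurate foam = (1/0.16 − 1/0.25)/(4π×0.026) = 6.887 K/W
R_aerogel blanket = (1/0.25 − 1/0.395)/(4π×0.0164) = 7.125 K/W
R_outer film = 1/(h·4πr_o²) = 1/(17.9×4π×0.395²) = 0.02849 K/W
R_total = 14.04 K/W
Q = ΔT/R_total = 186/14.04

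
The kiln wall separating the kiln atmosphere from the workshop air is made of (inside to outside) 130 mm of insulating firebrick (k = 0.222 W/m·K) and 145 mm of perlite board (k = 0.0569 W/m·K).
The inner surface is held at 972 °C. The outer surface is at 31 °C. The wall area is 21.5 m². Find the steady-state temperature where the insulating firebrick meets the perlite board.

T ≈ 796 °C

Using the resistance-network approach (series):
R_insulating firebrick = L/(kA) = 0.13/(0.222×21.5) = 0.02724 K/W
R_perlite board = L/(kA) = 0.145/(0.0569×21.5) = 0.1185 K/W
R_total = 0.1458 K/W;  Q = ΔT/R_total = 941/0.1458 = 6456 W
T_interface = T_inner − Q·ΣR(inner→interface) = 972 − 6460×0.02724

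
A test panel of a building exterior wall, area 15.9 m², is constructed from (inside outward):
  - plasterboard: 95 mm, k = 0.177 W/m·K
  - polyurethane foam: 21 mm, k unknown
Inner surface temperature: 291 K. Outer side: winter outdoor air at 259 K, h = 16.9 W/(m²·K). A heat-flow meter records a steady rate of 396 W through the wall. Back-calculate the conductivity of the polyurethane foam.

Series thermal resistances:
R_plasterboard = L/(kA) = 0.095/(0.177×15.9) = 0.03376 K/W
R_outer film = 1/(h_o·A) = 1/(16.9×15.9) = 0.003721 K/W
Sum of known resistances R_other = 0.03748 K/W
Total R = ΔT/Q = 32/396 = 0.08081 K/W
R_polyurethane foam = R_total − R_other = 0.04333 K/W
k = L/(R·A) = 0.021/(0.04333×15.9)

k ≈ 0.0305 W/(m·K)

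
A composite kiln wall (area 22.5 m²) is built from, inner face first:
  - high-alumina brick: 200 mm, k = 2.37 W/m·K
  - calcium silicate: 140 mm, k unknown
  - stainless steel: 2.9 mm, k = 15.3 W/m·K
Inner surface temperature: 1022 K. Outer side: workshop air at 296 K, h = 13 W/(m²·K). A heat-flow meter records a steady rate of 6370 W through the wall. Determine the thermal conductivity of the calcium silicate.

k ≈ 0.0583 W/(m·K)

Using the resistance-network approach (series):
R_high-alumina brick = L/(kA) = 0.2/(2.37×22.5) = 0.003751 K/W
R_stainless steel = L/(kA) = 0.0029/(15.3×22.5) = 8.424×10^-6 K/W
R_outer film = 1/(h_o·A) = 1/(13×22.5) = 0.003419 K/W
Sum of known resistances R_other = 0.007178 K/W
Total R = ΔT/Q = 726/6370 = 0.114 K/W
R_calcium silicate = R_total − R_other = 0.1068 K/W
k = L/(R·A) = 0.14/(0.1068×22.5)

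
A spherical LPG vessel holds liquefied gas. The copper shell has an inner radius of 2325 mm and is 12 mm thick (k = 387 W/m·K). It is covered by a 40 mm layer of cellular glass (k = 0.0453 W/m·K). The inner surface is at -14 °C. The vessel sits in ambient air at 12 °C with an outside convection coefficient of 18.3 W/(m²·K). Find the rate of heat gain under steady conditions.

Q ≈ 1940 W

Spherical conduction: R = (1/r_in − 1/r_out)/(4πk) per layer; series-sum.
R_copper shell = (1/2.325 − 1/2.337)/(4π×387) = 4.541×10^-7 K/W
R_cellular glass = (1/2.337 − 1/2.377)/(4π×0.0453) = 0.01265 K/W
R_outer film = 1/(h·4πr_o²) = 1/(18.3×4π×2.377²) = 7.696×10^-4 K/W
R_total = 0.01342 K/W
Q = ΔT/R_total = 26/0.01342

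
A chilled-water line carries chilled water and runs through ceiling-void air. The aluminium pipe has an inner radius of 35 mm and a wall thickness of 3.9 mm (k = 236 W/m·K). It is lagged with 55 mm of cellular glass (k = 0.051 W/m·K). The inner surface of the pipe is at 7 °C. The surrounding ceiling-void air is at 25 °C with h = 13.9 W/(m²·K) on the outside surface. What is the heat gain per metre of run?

q′ ≈ 6.27 W/m

Radial resistances (cylindrical: R_cond = ln(r_o/r_i)/(2πkL), R_conv = 1/(h·2πrL)):
R_aluminium pipe wall = ln(38.9/35)/(2π×236×1) = 7.125×10^-5 K/W
R_cellular glass = ln(93.9/38.9)/(2π×0.051×1) = 2.75 K/W
R_outer film = 1/(h_o·2πr_oL) = 1/(13.9×2π×0.0939×1) = 0.1219 K/W
R_total = 2.872 K/W
Q = ΔT/R_total = 18/2.872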